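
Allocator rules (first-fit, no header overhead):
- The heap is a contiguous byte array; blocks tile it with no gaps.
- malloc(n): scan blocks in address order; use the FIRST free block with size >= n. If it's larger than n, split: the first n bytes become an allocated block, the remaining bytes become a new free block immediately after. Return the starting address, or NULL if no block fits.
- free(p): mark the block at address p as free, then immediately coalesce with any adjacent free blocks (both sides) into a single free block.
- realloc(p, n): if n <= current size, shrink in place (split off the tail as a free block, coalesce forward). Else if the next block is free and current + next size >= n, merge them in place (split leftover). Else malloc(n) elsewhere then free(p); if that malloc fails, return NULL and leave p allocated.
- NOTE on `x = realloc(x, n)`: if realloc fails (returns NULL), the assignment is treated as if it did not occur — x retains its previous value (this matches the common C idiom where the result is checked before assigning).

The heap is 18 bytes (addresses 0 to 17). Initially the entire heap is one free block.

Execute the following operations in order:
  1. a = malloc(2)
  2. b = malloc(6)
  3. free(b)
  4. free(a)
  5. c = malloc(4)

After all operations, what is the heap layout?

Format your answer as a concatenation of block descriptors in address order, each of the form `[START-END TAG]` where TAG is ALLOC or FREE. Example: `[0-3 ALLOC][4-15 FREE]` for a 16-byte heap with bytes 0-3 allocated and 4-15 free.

Answer: [0-3 ALLOC][4-17 FREE]

Derivation:
Op 1: a = malloc(2) -> a = 0; heap: [0-1 ALLOC][2-17 FREE]
Op 2: b = malloc(6) -> b = 2; heap: [0-1 ALLOC][2-7 ALLOC][8-17 FREE]
Op 3: free(b) -> (freed b); heap: [0-1 ALLOC][2-17 FREE]
Op 4: free(a) -> (freed a); heap: [0-17 FREE]
Op 5: c = malloc(4) -> c = 0; heap: [0-3 ALLOC][4-17 FREE]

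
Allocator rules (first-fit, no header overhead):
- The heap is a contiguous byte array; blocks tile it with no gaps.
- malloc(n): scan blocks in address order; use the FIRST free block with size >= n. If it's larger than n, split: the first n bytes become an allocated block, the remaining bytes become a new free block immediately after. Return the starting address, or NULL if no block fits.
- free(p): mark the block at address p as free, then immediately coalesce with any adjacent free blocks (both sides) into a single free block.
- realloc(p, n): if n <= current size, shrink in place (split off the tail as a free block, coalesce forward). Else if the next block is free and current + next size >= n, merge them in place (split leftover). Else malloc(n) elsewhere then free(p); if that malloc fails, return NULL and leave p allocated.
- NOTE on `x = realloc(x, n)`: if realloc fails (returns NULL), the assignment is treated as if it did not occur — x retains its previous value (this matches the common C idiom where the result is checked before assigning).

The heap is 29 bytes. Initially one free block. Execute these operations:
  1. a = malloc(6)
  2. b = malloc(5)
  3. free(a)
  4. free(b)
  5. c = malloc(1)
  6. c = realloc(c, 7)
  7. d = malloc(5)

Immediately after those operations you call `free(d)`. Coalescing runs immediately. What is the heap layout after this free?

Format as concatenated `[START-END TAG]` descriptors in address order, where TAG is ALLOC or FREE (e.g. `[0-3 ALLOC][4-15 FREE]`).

Op 1: a = malloc(6) -> a = 0; heap: [0-5 ALLOC][6-28 FREE]
Op 2: b = malloc(5) -> b = 6; heap: [0-5 ALLOC][6-10 ALLOC][11-28 FREE]
Op 3: free(a) -> (freed a); heap: [0-5 FREE][6-10 ALLOC][11-28 FREE]
Op 4: free(b) -> (freed b); heap: [0-28 FREE]
Op 5: c = malloc(1) -> c = 0; heap: [0-0 ALLOC][1-28 FREE]
Op 6: c = realloc(c, 7) -> c = 0; heap: [0-6 ALLOC][7-28 FREE]
Op 7: d = malloc(5) -> d = 7; heap: [0-6 ALLOC][7-11 ALLOC][12-28 FREE]
free(d): d = 7 -> block [7-11 ALLOC]; mark free, coalesce with adjacent free neighbors -> [0-6 ALLOC][7-28 FREE]

Answer: [0-6 ALLOC][7-28 FREE]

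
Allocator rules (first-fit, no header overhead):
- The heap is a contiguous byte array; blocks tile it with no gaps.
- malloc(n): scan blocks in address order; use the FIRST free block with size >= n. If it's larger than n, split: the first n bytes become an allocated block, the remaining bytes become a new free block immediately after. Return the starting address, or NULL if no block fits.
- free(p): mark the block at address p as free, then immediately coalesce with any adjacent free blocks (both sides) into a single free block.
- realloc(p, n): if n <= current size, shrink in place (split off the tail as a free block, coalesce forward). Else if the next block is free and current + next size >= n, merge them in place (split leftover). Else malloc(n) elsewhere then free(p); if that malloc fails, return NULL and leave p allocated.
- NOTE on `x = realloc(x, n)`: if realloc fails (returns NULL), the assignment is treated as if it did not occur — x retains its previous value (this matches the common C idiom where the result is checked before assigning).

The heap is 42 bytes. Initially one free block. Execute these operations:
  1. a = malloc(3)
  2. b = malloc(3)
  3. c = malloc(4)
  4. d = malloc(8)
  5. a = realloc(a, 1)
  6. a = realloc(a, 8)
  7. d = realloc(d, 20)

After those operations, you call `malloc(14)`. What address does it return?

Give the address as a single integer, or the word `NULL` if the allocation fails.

Answer: 26

Derivation:
Op 1: a = malloc(3) -> a = 0; heap: [0-2 ALLOC][3-41 FREE]
Op 2: b = malloc(3) -> b = 3; heap: [0-2 ALLOC][3-5 ALLOC][6-41 FREE]
Op 3: c = malloc(4) -> c = 6; heap: [0-2 ALLOC][3-5 ALLOC][6-9 ALLOC][10-41 FREE]
Op 4: d = malloc(8) -> d = 10; heap: [0-2 ALLOC][3-5 ALLOC][6-9 ALLOC][10-17 ALLOC][18-41 FREE]
Op 5: a = realloc(a, 1) -> a = 0; heap: [0-0 ALLOC][1-2 FREE][3-5 ALLOC][6-9 ALLOC][10-17 ALLOC][18-41 FREE]
Op 6: a = realloc(a, 8) -> a = 18; heap: [0-2 FREE][3-5 ALLOC][6-9 ALLOC][10-17 ALLOC][18-25 ALLOC][26-41 FREE]
Op 7: d = realloc(d, 20) -> NULL (d unchanged); heap: [0-2 FREE][3-5 ALLOC][6-9 ALLOC][10-17 ALLOC][18-25 ALLOC][26-41 FREE]
malloc(14): first-fit scan over [0-2 FREE][3-5 ALLOC][6-9 ALLOC][10-17 ALLOC][18-25 ALLOC][26-41 FREE] -> 26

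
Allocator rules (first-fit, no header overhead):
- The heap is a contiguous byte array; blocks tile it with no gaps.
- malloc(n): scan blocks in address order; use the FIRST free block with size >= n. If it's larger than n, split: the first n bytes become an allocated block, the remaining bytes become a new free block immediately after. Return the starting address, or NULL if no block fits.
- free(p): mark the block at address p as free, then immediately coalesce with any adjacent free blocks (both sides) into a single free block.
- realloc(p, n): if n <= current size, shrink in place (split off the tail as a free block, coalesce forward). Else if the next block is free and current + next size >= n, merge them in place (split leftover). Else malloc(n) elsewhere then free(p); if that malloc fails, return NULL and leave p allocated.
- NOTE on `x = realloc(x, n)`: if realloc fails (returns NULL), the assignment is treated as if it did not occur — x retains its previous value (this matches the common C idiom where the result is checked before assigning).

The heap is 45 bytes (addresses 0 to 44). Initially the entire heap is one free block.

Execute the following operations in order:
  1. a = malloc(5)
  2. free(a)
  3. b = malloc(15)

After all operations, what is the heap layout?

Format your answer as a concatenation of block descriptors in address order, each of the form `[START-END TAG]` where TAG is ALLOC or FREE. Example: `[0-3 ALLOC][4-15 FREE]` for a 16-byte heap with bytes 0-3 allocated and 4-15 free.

Answer: [0-14 ALLOC][15-44 FREE]

Derivation:
Op 1: a = malloc(5) -> a = 0; heap: [0-4 ALLOC][5-44 FREE]
Op 2: free(a) -> (freed a); heap: [0-44 FREE]
Op 3: b = malloc(15) -> b = 0; heap: [0-14 ALLOC][15-44 FREE]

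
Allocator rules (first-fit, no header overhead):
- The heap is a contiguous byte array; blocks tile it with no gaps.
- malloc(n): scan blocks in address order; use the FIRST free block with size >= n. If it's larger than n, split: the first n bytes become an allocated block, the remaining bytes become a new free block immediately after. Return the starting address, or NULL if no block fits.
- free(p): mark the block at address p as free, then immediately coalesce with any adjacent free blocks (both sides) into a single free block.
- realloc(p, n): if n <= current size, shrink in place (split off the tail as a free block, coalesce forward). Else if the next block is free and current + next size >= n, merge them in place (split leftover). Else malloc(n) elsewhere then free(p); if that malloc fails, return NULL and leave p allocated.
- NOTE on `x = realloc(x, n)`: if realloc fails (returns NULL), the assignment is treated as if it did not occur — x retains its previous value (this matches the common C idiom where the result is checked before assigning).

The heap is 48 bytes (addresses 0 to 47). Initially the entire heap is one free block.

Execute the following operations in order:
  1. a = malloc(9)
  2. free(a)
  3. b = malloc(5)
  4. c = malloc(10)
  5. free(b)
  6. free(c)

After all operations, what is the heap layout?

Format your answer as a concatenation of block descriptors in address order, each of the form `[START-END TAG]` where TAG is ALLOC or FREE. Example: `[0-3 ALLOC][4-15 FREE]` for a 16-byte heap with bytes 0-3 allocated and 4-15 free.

Answer: [0-47 FREE]

Derivation:
Op 1: a = malloc(9) -> a = 0; heap: [0-8 ALLOC][9-47 FREE]
Op 2: free(a) -> (freed a); heap: [0-47 FREE]
Op 3: b = malloc(5) -> b = 0; heap: [0-4 ALLOC][5-47 FREE]
Op 4: c = malloc(10) -> c = 5; heap: [0-4 ALLOC][5-14 ALLOC][15-47 FREE]
Op 5: free(b) -> (freed b); heap: [0-4 FREE][5-14 ALLOC][15-47 FREE]
Op 6: free(c) -> (freed c); heap: [0-47 FREE]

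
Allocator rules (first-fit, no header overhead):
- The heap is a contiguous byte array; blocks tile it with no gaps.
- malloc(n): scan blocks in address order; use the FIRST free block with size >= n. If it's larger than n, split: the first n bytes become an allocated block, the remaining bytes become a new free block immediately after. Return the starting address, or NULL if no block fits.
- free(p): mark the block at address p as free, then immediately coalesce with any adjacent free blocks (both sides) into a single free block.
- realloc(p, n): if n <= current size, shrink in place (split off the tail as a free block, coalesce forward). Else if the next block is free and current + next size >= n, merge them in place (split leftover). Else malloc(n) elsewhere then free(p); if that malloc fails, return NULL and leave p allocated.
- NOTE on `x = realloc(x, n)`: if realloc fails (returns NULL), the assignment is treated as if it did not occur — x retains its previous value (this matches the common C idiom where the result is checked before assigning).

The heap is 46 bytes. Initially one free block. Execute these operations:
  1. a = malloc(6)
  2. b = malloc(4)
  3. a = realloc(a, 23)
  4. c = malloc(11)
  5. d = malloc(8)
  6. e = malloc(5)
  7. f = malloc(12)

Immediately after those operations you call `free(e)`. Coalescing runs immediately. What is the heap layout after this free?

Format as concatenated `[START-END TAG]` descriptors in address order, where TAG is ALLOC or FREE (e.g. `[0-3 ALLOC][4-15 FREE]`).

Answer: [0-5 FREE][6-9 ALLOC][10-32 ALLOC][33-43 ALLOC][44-45 FREE]

Derivation:
Op 1: a = malloc(6) -> a = 0; heap: [0-5 ALLOC][6-45 FREE]
Op 2: b = malloc(4) -> b = 6; heap: [0-5 ALLOC][6-9 ALLOC][10-45 FREE]
Op 3: a = realloc(a, 23) -> a = 10; heap: [0-5 FREE][6-9 ALLOC][10-32 ALLOC][33-45 FREE]
Op 4: c = malloc(11) -> c = 33; heap: [0-5 FREE][6-9 ALLOC][10-32 ALLOC][33-43 ALLOC][44-45 FREE]
Op 5: d = malloc(8) -> d = NULL; heap: [0-5 FREE][6-9 ALLOC][10-32 ALLOC][33-43 ALLOC][44-45 FREE]
Op 6: e = malloc(5) -> e = 0; heap: [0-4 ALLOC][5-5 FREE][6-9 ALLOC][10-32 ALLOC][33-43 ALLOC][44-45 FREE]
Op 7: f = malloc(12) -> f = NULL; heap: [0-4 ALLOC][5-5 FREE][6-9 ALLOC][10-32 ALLOC][33-43 ALLOC][44-45 FREE]
free(e): e = 0 -> block [0-4 ALLOC]; mark free, coalesce with adjacent free neighbors -> [0-5 FREE][6-9 ALLOC][10-32 ALLOC][33-43 ALLOC][44-45 FREE]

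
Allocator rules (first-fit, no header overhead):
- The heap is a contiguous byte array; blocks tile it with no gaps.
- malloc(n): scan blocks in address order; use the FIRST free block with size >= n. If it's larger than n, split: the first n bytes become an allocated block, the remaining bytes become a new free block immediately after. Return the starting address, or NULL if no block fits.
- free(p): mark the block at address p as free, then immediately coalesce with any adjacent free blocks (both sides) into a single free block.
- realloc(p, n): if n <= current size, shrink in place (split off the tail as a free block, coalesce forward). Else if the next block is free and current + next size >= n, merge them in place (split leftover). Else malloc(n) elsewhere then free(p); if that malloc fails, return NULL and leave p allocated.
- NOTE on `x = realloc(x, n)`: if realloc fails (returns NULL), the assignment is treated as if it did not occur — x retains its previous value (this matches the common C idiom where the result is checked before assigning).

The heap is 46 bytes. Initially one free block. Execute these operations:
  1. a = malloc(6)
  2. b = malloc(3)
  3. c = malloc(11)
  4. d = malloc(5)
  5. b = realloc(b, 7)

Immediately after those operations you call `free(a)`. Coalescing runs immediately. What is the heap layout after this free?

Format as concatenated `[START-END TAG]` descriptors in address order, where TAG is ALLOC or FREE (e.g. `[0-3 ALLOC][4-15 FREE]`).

Op 1: a = malloc(6) -> a = 0; heap: [0-5 ALLOC][6-45 FREE]
Op 2: b = malloc(3) -> b = 6; heap: [0-5 ALLOC][6-8 ALLOC][9-45 FREE]
Op 3: c = malloc(11) -> c = 9; heap: [0-5 ALLOC][6-8 ALLOC][9-19 ALLOC][20-45 FREE]
Op 4: d = malloc(5) -> d = 20; heap: [0-5 ALLOC][6-8 ALLOC][9-19 ALLOC][20-24 ALLOC][25-45 FREE]
Op 5: b = realloc(b, 7) -> b = 25; heap: [0-5 ALLOC][6-8 FREE][9-19 ALLOC][20-24 ALLOC][25-31 ALLOC][32-45 FREE]
free(a): a = 0 -> block [0-5 ALLOC]; mark free, coalesce with adjacent free neighbors -> [0-8 FREE][9-19 ALLOC][20-24 ALLOC][25-31 ALLOC][32-45 FREE]

Answer: [0-8 FREE][9-19 ALLOC][20-24 ALLOC][25-31 ALLOC][32-45 FREE]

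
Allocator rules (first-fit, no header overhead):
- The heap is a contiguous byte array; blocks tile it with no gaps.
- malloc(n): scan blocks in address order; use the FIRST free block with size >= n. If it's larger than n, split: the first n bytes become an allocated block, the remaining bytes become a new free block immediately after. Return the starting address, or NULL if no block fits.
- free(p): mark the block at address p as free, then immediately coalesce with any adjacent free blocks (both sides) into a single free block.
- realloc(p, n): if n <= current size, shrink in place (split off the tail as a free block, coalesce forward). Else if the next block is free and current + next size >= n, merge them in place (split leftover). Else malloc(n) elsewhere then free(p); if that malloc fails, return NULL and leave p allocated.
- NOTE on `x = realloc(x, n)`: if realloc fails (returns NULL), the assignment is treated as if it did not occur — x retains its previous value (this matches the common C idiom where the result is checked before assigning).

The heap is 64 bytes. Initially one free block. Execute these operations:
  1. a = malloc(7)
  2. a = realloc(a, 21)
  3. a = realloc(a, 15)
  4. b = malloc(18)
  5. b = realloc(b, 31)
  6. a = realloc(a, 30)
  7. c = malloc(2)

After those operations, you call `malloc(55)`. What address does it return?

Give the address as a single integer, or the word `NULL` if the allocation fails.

Answer: NULL

Derivation:
Op 1: a = malloc(7) -> a = 0; heap: [0-6 ALLOC][7-63 FREE]
Op 2: a = realloc(a, 21) -> a = 0; heap: [0-20 ALLOC][21-63 FREE]
Op 3: a = realloc(a, 15) -> a = 0; heap: [0-14 ALLOC][15-63 FREE]
Op 4: b = malloc(18) -> b = 15; heap: [0-14 ALLOC][15-32 ALLOC][33-63 FREE]
Op 5: b = realloc(b, 31) -> b = 15; heap: [0-14 ALLOC][15-45 ALLOC][46-63 FREE]
Op 6: a = realloc(a, 30) -> NULL (a unchanged); heap: [0-14 ALLOC][15-45 ALLOC][46-63 FREE]
Op 7: c = malloc(2) -> c = 46; heap: [0-14 ALLOC][15-45 ALLOC][46-47 ALLOC][48-63 FREE]
malloc(55): first-fit scan over [0-14 ALLOC][15-45 ALLOC][46-47 ALLOC][48-63 FREE] -> NULL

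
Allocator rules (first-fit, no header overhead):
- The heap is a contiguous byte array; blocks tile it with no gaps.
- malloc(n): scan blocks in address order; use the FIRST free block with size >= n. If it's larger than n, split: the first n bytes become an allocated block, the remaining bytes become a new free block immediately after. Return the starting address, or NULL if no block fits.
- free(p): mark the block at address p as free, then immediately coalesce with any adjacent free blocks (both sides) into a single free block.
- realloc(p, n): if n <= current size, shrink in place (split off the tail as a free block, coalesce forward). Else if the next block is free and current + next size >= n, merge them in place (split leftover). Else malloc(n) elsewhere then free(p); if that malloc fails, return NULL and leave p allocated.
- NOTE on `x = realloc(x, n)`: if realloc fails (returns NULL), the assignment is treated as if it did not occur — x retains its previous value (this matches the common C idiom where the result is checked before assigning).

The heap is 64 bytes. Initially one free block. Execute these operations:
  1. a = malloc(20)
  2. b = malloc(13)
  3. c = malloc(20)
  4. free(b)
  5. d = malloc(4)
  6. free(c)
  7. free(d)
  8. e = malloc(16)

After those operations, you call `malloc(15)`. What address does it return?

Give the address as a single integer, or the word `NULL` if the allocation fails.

Op 1: a = malloc(20) -> a = 0; heap: [0-19 ALLOC][20-63 FREE]
Op 2: b = malloc(13) -> b = 20; heap: [0-19 ALLOC][20-32 ALLOC][33-63 FREE]
Op 3: c = malloc(20) -> c = 33; heap: [0-19 ALLOC][20-32 ALLOC][33-52 ALLOC][53-63 FREE]
Op 4: free(b) -> (freed b); heap: [0-19 ALLOC][20-32 FREE][33-52 ALLOC][53-63 FREE]
Op 5: d = malloc(4) -> d = 20; heap: [0-19 ALLOC][20-23 ALLOC][24-32 FREE][33-52 ALLOC][53-63 FREE]
Op 6: free(c) -> (freed c); heap: [0-19 ALLOC][20-23 ALLOC][24-63 FREE]
Op 7: free(d) -> (freed d); heap: [0-19 ALLOC][20-63 FREE]
Op 8: e = malloc(16) -> e = 20; heap: [0-19 ALLOC][20-35 ALLOC][36-63 FREE]
malloc(15): first-fit scan over [0-19 ALLOC][20-35 ALLOC][36-63 FREE] -> 36

Answer: 36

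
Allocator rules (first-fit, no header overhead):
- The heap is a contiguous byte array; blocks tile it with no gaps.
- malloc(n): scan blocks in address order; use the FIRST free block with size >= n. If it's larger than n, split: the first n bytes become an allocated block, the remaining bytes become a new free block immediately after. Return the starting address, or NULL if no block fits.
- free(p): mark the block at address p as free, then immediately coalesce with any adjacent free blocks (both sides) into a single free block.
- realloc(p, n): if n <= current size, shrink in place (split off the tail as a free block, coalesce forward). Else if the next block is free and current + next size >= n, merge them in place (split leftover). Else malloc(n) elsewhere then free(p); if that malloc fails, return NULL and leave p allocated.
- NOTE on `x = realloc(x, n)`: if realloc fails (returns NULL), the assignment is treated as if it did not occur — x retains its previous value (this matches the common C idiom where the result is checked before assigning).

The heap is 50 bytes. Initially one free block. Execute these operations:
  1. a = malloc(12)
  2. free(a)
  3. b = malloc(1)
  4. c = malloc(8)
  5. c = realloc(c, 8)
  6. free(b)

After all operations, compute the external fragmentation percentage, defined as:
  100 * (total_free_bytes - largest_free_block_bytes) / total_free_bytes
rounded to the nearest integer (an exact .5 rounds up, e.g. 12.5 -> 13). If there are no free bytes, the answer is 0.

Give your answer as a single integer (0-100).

Answer: 2

Derivation:
Op 1: a = malloc(12) -> a = 0; heap: [0-11 ALLOC][12-49 FREE]
Op 2: free(a) -> (freed a); heap: [0-49 FREE]
Op 3: b = malloc(1) -> b = 0; heap: [0-0 ALLOC][1-49 FREE]
Op 4: c = malloc(8) -> c = 1; heap: [0-0 ALLOC][1-8 ALLOC][9-49 FREE]
Op 5: c = realloc(c, 8) -> c = 1; heap: [0-0 ALLOC][1-8 ALLOC][9-49 FREE]
Op 6: free(b) -> (freed b); heap: [0-0 FREE][1-8 ALLOC][9-49 FREE]
Free blocks: [1 41] total_free=42 largest=41 -> 100*(42-41)/42 = 100/42 ≈ 2.381 -> rounds to 2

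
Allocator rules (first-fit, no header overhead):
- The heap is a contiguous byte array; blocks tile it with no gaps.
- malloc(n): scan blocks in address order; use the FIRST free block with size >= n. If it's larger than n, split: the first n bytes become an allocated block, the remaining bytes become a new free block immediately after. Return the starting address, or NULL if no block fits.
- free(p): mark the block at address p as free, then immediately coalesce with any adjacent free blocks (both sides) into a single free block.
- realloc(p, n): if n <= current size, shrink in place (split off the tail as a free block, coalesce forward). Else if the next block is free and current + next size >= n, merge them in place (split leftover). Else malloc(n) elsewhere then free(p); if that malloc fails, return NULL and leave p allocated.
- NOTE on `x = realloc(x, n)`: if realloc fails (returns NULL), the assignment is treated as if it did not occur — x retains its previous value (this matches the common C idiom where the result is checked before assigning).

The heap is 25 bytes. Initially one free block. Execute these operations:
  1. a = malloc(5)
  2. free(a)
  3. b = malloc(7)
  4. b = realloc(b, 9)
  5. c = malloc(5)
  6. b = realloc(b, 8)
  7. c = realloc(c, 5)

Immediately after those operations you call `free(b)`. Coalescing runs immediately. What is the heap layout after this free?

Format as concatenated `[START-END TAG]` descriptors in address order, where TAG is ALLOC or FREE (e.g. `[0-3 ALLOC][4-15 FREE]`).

Op 1: a = malloc(5) -> a = 0; heap: [0-4 ALLOC][5-24 FREE]
Op 2: free(a) -> (freed a); heap: [0-24 FREE]
Op 3: b = malloc(7) -> b = 0; heap: [0-6 ALLOC][7-24 FREE]
Op 4: b = realloc(b, 9) -> b = 0; heap: [0-8 ALLOC][9-24 FREE]
Op 5: c = malloc(5) -> c = 9; heap: [0-8 ALLOC][9-13 ALLOC][14-24 FREE]
Op 6: b = realloc(b, 8) -> b = 0; heap: [0-7 ALLOC][8-8 FREE][9-13 ALLOC][14-24 FREE]
Op 7: c = realloc(c, 5) -> c = 9; heap: [0-7 ALLOC][8-8 FREE][9-13 ALLOC][14-24 FREE]
free(b): b = 0 -> block [0-7 ALLOC]; mark free, coalesce with adjacent free neighbors -> [0-8 FREE][9-13 ALLOC][14-24 FREE]

Answer: [0-8 FREE][9-13 ALLOC][14-24 FREE]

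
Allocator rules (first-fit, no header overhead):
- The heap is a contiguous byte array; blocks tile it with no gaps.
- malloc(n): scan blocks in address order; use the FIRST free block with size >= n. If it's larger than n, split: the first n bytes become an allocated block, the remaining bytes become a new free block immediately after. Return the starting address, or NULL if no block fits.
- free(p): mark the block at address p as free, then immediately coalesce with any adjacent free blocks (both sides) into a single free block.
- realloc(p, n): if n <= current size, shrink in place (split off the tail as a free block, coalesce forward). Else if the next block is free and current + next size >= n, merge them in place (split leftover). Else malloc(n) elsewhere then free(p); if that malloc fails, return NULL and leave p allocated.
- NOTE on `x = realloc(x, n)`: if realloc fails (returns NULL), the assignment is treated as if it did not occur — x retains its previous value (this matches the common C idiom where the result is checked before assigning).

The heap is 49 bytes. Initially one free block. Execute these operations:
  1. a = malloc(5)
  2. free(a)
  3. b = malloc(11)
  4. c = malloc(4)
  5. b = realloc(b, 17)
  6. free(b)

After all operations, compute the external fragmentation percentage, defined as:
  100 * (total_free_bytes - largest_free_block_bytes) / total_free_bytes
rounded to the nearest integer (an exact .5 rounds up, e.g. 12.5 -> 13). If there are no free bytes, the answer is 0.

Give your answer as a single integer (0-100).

Answer: 24

Derivation:
Op 1: a = malloc(5) -> a = 0; heap: [0-4 ALLOC][5-48 FREE]
Op 2: free(a) -> (freed a); heap: [0-48 FREE]
Op 3: b = malloc(11) -> b = 0; heap: [0-10 ALLOC][11-48 FREE]
Op 4: c = malloc(4) -> c = 11; heap: [0-10 ALLOC][11-14 ALLOC][15-48 FREE]
Op 5: b = realloc(b, 17) -> b = 15; heap: [0-10 FREE][11-14 ALLOC][15-31 ALLOC][32-48 FREE]
Op 6: free(b) -> (freed b); heap: [0-10 FREE][11-14 ALLOC][15-48 FREE]
Free blocks: [11 34] total_free=45 largest=34 -> 100*(45-34)/45 = 1100/45 ≈ 24.444 -> rounds to 24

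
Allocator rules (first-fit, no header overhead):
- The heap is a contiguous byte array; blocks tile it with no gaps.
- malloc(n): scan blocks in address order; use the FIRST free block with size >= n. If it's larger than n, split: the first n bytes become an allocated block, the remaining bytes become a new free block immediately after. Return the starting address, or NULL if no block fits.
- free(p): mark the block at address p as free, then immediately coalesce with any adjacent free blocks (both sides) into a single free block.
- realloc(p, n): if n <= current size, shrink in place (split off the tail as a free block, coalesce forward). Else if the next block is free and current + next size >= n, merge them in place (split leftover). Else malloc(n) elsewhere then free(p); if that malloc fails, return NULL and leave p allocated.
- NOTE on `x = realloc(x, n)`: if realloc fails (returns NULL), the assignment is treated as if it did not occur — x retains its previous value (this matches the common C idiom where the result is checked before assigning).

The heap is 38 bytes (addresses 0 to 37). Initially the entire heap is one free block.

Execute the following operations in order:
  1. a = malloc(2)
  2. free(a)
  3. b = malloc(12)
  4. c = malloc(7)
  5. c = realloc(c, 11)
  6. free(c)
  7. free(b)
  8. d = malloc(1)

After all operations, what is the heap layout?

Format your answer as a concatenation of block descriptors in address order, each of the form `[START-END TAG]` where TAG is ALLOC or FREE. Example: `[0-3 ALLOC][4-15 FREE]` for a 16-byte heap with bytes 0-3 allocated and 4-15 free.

Answer: [0-0 ALLOC][1-37 FREE]

Derivation:
Op 1: a = malloc(2) -> a = 0; heap: [0-1 ALLOC][2-37 FREE]
Op 2: free(a) -> (freed a); heap: [0-37 FREE]
Op 3: b = malloc(12) -> b = 0; heap: [0-11 ALLOC][12-37 FREE]
Op 4: c = malloc(7) -> c = 12; heap: [0-11 ALLOC][12-18 ALLOC][19-37 FREE]
Op 5: c = realloc(c, 11) -> c = 12; heap: [0-11 ALLOC][12-22 ALLOC][23-37 FREE]
Op 6: free(c) -> (freed c); heap: [0-11 ALLOC][12-37 FREE]
Op 7: free(b) -> (freed b); heap: [0-37 FREE]
Op 8: d = malloc(1) -> d = 0; heap: [0-0 ALLOC][1-37 FREE]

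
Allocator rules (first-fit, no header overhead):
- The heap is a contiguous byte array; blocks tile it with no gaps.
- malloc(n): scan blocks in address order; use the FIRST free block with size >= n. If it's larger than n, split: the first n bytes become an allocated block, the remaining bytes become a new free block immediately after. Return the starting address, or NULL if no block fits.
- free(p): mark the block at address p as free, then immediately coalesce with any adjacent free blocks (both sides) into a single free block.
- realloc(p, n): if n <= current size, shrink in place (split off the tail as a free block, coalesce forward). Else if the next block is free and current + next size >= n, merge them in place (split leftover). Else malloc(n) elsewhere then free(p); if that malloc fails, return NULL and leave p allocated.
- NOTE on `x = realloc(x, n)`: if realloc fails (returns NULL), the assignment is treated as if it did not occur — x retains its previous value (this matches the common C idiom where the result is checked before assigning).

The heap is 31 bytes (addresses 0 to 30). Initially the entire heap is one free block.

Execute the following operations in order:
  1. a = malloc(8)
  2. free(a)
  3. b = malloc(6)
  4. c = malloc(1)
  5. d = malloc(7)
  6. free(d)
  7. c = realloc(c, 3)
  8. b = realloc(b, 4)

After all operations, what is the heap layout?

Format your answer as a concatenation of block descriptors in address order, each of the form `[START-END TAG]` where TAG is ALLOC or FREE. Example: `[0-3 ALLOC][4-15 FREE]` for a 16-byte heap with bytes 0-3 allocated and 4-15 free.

Op 1: a = malloc(8) -> a = 0; heap: [0-7 ALLOC][8-30 FREE]
Op 2: free(a) -> (freed a); heap: [0-30 FREE]
Op 3: b = malloc(6) -> b = 0; heap: [0-5 ALLOC][6-30 FREE]
Op 4: c = malloc(1) -> c = 6; heap: [0-5 ALLOC][6-6 ALLOC][7-30 FREE]
Op 5: d = malloc(7) -> d = 7; heap: [0-5 ALLOC][6-6 ALLOC][7-13 ALLOC][14-30 FREE]
Op 6: free(d) -> (freed d); heap: [0-5 ALLOC][6-6 ALLOC][7-30 FREE]
Op 7: c = realloc(c, 3) -> c = 6; heap: [0-5 ALLOC][6-8 ALLOC][9-30 FREE]
Op 8: b = realloc(b, 4) -> b = 0; heap: [0-3 ALLOC][4-5 FREE][6-8 ALLOC][9-30 FREE]

Answer: [0-3 ALLOC][4-5 FREE][6-8 ALLOC][9-30 FREE]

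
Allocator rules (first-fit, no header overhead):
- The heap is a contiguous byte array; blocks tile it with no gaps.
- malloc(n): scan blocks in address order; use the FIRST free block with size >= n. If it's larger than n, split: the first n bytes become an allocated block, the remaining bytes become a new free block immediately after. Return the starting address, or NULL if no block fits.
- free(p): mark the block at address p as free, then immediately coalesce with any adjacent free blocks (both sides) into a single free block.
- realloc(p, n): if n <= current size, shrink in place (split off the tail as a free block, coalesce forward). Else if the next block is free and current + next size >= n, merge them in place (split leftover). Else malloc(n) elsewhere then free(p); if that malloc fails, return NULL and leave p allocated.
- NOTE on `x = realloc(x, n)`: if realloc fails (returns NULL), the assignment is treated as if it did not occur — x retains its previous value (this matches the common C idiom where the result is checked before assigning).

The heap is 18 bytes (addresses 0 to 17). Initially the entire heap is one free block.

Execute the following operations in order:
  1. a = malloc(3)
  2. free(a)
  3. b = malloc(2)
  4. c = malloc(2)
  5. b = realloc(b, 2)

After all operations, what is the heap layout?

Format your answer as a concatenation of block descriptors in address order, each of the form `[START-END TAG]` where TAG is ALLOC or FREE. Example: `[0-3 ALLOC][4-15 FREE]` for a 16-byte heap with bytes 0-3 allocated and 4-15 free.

Op 1: a = malloc(3) -> a = 0; heap: [0-2 ALLOC][3-17 FREE]
Op 2: free(a) -> (freed a); heap: [0-17 FREE]
Op 3: b = malloc(2) -> b = 0; heap: [0-1 ALLOC][2-17 FREE]
Op 4: c = malloc(2) -> c = 2; heap: [0-1 ALLOC][2-3 ALLOC][4-17 FREE]
Op 5: b = realloc(b, 2) -> b = 0; heap: [0-1 ALLOC][2-3 ALLOC][4-17 FREE]

Answer: [0-1 ALLOC][2-3 ALLOC][4-17 FREE]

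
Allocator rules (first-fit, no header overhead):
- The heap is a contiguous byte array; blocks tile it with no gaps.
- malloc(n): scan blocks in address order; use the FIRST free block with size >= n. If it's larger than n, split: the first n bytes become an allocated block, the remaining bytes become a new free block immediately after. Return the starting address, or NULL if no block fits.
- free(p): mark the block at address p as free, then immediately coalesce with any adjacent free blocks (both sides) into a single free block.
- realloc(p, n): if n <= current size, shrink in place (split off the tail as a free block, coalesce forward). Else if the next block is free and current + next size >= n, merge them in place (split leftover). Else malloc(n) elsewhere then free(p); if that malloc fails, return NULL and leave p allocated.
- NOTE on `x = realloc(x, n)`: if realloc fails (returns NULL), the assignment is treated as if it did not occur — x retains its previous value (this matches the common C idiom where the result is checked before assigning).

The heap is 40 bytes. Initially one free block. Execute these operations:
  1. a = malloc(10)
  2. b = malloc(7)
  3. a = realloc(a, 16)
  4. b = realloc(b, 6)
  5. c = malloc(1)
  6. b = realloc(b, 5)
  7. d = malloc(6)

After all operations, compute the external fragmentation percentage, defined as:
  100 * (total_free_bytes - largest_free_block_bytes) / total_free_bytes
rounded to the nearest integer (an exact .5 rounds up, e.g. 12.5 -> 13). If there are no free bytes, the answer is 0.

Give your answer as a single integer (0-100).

Op 1: a = malloc(10) -> a = 0; heap: [0-9 ALLOC][10-39 FREE]
Op 2: b = malloc(7) -> b = 10; heap: [0-9 ALLOC][10-16 ALLOC][17-39 FREE]
Op 3: a = realloc(a, 16) -> a = 17; heap: [0-9 FREE][10-16 ALLOC][17-32 ALLOC][33-39 FREE]
Op 4: b = realloc(b, 6) -> b = 10; heap: [0-9 FREE][10-15 ALLOC][16-16 FREE][17-32 ALLOC][33-39 FREE]
Op 5: c = malloc(1) -> c = 0; heap: [0-0 ALLOC][1-9 FREE][10-15 ALLOC][16-16 FREE][17-32 ALLOC][33-39 FREE]
Op 6: b = realloc(b, 5) -> b = 10; heap: [0-0 ALLOC][1-9 FREE][10-14 ALLOC][15-16 FREE][17-32 ALLOC][33-39 FREE]
Op 7: d = malloc(6) -> d = 1; heap: [0-0 ALLOC][1-6 ALLOC][7-9 FREE][10-14 ALLOC][15-16 FREE][17-32 ALLOC][33-39 FREE]
Free blocks: [3 2 7] total_free=12 largest=7 -> 100*(12-7)/12 = 500/12 ≈ 41.667 -> rounds to 42

Answer: 42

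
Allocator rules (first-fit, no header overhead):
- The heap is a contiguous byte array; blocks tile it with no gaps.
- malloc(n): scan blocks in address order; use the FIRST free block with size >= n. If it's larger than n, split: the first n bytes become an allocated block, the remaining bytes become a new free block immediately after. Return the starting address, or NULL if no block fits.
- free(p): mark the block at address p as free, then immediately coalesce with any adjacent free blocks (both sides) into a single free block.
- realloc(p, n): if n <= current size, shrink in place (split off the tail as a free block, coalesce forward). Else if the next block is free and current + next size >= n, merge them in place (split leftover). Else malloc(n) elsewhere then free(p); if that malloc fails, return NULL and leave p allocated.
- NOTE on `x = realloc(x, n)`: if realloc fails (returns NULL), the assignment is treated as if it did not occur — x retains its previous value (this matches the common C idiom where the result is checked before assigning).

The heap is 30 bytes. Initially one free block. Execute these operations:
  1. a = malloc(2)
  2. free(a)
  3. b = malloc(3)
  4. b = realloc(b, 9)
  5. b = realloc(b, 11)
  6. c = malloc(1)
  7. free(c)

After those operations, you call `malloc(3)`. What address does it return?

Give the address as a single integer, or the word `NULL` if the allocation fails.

Op 1: a = malloc(2) -> a = 0; heap: [0-1 ALLOC][2-29 FREE]
Op 2: free(a) -> (freed a); heap: [0-29 FREE]
Op 3: b = malloc(3) -> b = 0; heap: [0-2 ALLOC][3-29 FREE]
Op 4: b = realloc(b, 9) -> b = 0; heap: [0-8 ALLOC][9-29 FREE]
Op 5: b = realloc(b, 11) -> b = 0; heap: [0-10 ALLOC][11-29 FREE]
Op 6: c = malloc(1) -> c = 11; heap: [0-10 ALLOC][11-11 ALLOC][12-29 FREE]
Op 7: free(c) -> (freed c); heap: [0-10 ALLOC][11-29 FREE]
malloc(3): first-fit scan over [0-10 ALLOC][11-29 FREE] -> 11

Answer: 11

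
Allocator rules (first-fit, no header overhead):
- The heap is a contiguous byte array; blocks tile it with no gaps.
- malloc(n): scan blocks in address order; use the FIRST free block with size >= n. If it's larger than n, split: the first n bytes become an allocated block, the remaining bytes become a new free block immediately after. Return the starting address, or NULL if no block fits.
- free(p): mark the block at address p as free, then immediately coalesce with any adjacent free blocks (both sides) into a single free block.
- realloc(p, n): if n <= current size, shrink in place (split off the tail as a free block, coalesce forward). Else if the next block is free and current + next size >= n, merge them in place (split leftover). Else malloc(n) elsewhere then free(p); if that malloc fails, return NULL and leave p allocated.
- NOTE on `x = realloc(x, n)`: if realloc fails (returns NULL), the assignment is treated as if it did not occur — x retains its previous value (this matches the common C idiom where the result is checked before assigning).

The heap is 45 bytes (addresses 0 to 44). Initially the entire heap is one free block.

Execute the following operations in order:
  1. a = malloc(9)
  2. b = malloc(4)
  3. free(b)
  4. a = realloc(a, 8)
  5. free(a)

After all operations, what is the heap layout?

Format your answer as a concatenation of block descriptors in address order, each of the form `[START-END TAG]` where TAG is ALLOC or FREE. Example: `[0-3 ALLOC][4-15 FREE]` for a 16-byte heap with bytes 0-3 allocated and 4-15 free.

Answer: [0-44 FREE]

Derivation:
Op 1: a = malloc(9) -> a = 0; heap: [0-8 ALLOC][9-44 FREE]
Op 2: b = malloc(4) -> b = 9; heap: [0-8 ALLOC][9-12 ALLOC][13-44 FREE]
Op 3: free(b) -> (freed b); heap: [0-8 ALLOC][9-44 FREE]
Op 4: a = realloc(a, 8) -> a = 0; heap: [0-7 ALLOC][8-44 FREE]
Op 5: free(a) -> (freed a); heap: [0-44 FREE]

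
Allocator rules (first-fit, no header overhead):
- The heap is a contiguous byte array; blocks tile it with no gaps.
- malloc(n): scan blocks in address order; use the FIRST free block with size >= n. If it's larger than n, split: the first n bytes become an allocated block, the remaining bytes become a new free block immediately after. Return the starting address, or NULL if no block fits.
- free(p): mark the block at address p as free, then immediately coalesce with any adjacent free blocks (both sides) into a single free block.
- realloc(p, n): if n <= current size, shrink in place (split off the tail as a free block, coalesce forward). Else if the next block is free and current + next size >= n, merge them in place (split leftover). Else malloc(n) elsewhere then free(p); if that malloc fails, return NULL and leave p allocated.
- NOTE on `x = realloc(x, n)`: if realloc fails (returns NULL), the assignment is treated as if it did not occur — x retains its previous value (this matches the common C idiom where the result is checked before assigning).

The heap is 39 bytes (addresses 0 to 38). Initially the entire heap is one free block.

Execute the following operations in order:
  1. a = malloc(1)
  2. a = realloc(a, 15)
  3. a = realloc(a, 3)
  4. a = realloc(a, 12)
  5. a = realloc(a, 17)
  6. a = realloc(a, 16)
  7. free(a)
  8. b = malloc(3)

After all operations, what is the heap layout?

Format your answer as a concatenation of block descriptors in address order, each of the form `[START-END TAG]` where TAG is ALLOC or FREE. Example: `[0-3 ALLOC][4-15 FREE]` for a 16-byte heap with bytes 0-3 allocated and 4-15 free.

Op 1: a = malloc(1) -> a = 0; heap: [0-0 ALLOC][1-38 FREE]
Op 2: a = realloc(a, 15) -> a = 0; heap: [0-14 ALLOC][15-38 FREE]
Op 3: a = realloc(a, 3) -> a = 0; heap: [0-2 ALLOC][3-38 FREE]
Op 4: a = realloc(a, 12) -> a = 0; heap: [0-11 ALLOC][12-38 FREE]
Op 5: a = realloc(a, 17) -> a = 0; heap: [0-16 ALLOC][17-38 FREE]
Op 6: a = realloc(a, 16) -> a = 0; heap: [0-15 ALLOC][16-38 FREE]
Op 7: free(a) -> (freed a); heap: [0-38 FREE]
Op 8: b = malloc(3) -> b = 0; heap: [0-2 ALLOC][3-38 FREE]

Answer: [0-2 ALLOC][3-38 FREE]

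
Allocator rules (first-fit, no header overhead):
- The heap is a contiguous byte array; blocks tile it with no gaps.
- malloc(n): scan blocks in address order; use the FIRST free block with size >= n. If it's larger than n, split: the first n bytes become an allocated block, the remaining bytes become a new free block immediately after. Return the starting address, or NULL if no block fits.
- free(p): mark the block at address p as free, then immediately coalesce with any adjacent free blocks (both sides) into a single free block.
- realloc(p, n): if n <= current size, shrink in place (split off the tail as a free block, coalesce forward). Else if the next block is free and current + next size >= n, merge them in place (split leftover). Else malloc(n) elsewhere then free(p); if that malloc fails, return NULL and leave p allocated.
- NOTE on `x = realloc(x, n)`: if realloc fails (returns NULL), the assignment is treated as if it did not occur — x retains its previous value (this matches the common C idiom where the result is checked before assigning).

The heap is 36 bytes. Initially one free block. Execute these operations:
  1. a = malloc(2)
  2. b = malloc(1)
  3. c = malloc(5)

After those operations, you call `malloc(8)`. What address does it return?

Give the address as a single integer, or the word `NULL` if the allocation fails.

Answer: 8

Derivation:
Op 1: a = malloc(2) -> a = 0; heap: [0-1 ALLOC][2-35 FREE]
Op 2: b = malloc(1) -> b = 2; heap: [0-1 ALLOC][2-2 ALLOC][3-35 FREE]
Op 3: c = malloc(5) -> c = 3; heap: [0-1 ALLOC][2-2 ALLOC][3-7 ALLOC][8-35 FREE]
malloc(8): first-fit scan over [0-1 ALLOC][2-2 ALLOC][3-7 ALLOC][8-35 FREE] -> 8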